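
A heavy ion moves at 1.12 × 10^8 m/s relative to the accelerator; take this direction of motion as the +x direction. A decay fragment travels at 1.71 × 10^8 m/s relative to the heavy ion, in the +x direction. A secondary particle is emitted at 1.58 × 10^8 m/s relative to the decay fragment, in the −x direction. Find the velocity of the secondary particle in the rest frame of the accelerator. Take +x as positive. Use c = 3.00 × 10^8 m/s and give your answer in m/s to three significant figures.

Apply u = (u' + v)/(1 + u'v/c²) successively, working outward toward the accelerator.
(Dividing each given speed by c = 3.00 × 10^8 m/s to work in units of c.)
Start: velocity of the heavy ion relative to the accelerator = 0.3733c.
Compose with the decay fragment (u' = 0.570 in the heavy ion frame): u_1 = (0.570 + 0.373) / (1 + 0.570·0.373) = 0.9433/1.2128 = 0.7778.
Compose with the secondary particle (u' = -0.527 in the decay fragment frame): u_2 = (-0.527 + 0.778) / (1 + (-0.527)·0.778) = 0.2511/0.5904 = 0.4254.
So u = 0.4254 × 3.00 × 10^8 m/s.

+1.28 × 10^8 m/s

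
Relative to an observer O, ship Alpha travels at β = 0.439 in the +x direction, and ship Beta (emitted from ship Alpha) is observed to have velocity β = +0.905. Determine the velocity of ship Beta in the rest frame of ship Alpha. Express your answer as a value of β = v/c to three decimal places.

β = +0.773

Invert the composition law: u' = (u − v)/(1 − uv/c²).
u' = (0.905 − 0.439) / (1 − (0.905)(0.439)) = 0.4660/0.6027 = 0.7732.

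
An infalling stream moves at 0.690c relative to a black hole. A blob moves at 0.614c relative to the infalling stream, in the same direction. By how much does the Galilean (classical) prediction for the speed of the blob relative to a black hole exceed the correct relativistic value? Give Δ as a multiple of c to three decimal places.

Galilean: u_cl = 0.614 + 0.690 = 1.3040.
Relativistic: u_rel = (0.614 + 0.690) / (1 + 0.614·0.690) = 1.3040/1.4237 = 0.9159.
Δ = 1.3040 − 0.9159 = 0.3881.
(The classical prediction exceeds c; the relativistic result does not.)

Δ = 0.388c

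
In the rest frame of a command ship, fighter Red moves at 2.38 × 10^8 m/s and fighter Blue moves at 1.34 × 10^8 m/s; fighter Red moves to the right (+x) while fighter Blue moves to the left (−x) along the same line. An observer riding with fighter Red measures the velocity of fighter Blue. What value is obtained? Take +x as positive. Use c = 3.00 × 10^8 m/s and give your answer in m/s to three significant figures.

-2.75 × 10^8 m/s

β_A = 0.793, β_B = -0.447 (dividing each by c = 3.00 × 10^8 m/s).
Transform to A's frame with the inverse velocity-addition law: u' = (u − v)/(1 − uv/c²), taking u = β_B and v = β_A.
u' = (-0.447 − 0.793) / (1 − (0.793)(-0.447)) = -1.2400/1.3544 = -0.9156.
u' = -0.9156 × 3.00 × 10^8 m/s.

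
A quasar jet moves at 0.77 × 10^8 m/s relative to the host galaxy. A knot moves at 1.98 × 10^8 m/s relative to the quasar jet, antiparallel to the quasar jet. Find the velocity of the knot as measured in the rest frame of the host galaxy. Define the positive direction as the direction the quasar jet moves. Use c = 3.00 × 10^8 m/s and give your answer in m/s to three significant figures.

In units of c (dividing by 3.00 × 10^8 m/s): v = 0.257, u' = -0.660.
u = (u' + v)/(1 + u'v/c²):
u = (-0.660 + 0.257) / (1 + (-0.660)·0.257) = -0.4033/0.8306 = -0.4856
(Galilean addition would give -0.403c.)
Converting back: u = -0.4856 × 3.00 × 10^8 m/s.

-1.46 × 10^8 m/s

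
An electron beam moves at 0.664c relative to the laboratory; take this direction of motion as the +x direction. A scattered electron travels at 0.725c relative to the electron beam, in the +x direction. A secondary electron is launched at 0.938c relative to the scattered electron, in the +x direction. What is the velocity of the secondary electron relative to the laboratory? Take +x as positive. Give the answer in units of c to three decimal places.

0.998c

Apply u = (u' + v)/(1 + u'v/c²) successively, working outward toward the laboratory.
Start: velocity of the electron beam relative to the laboratory = 0.6640c.
Compose with the scattered electron (u' = 0.725 in the electron beam frame): u_1 = (0.725 + 0.664) / (1 + 0.725·0.664) = 1.3890/1.4814 = 0.9376.
Compose with the secondary electron (u' = 0.938 in the scattered electron frame): u_2 = (0.938 + 0.938) / (1 + 0.938·0.938) = 1.8756/1.8795 = 0.9979.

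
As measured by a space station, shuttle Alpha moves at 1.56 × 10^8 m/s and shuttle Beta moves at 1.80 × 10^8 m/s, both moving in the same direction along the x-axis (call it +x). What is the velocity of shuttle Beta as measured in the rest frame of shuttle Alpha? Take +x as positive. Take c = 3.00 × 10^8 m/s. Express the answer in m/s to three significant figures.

+3.49 × 10^7 m/s

β_A = 0.520, β_B = 0.600 (dividing each by c = 3.00 × 10^8 m/s).
Transform to A's frame with the inverse velocity-addition law: u' = (u − v)/(1 − uv/c²), taking u = β_B and v = β_A.
u' = (0.600 − 0.520) / (1 − (0.520)(0.600)) = 0.0800/0.6880 = 0.1163.
u' = 0.1163 × 3.00 × 10^8 m/s.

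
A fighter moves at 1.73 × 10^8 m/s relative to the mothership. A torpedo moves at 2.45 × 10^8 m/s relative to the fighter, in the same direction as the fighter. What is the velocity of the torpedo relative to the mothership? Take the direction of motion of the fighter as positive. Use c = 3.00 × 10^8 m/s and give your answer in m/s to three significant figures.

In units of c (dividing by 3.00 × 10^8 m/s): v = 0.577, u' = 0.817.
u = (u' + v)/(1 + u'v/c²):
u = (0.817 + 0.577) / (1 + 0.817·0.577) = 1.3933/1.4709 = 0.9472
Converting back: u = 0.9472 × 3.00 × 10^8 m/s.

2.84 × 10^8 m/s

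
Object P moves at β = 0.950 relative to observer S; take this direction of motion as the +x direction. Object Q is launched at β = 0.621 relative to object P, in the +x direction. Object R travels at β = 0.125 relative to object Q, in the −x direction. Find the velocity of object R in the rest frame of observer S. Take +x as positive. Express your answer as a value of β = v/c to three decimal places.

β = +0.985

Apply u = (u' + v)/(1 + u'v/c²) successively, working outward toward observer S.
Start: velocity of object P relative to observer S = 0.9500c.
Compose with object Q (u' = 0.621 in object P frame): u_1 = (0.621 + 0.950) / (1 + 0.621·0.950) = 1.5710/1.5899 = 0.9881.
Compose with object R (u' = -0.125 in object Q frame): u_2 = (-0.125 + 0.988) / (1 + (-0.125)·0.988) = 0.8631/0.8765 = 0.9847.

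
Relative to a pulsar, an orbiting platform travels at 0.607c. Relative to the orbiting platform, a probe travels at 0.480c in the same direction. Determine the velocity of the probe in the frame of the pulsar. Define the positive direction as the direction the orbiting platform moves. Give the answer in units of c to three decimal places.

0.842c

With v = 0.607 and u' = 0.480 (in units of c),
u = (u' + v)/(1 + u'v/c²):
u = (0.480 + 0.607) / (1 + 0.480·0.607) = 1.0870/1.2914 = 0.8417
(Galilean addition would give +1.087c, exceeding c.)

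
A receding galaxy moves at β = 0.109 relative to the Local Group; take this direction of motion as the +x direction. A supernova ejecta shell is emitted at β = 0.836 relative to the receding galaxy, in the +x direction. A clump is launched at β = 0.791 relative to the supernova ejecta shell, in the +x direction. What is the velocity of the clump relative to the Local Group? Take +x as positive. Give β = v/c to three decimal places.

β = 0.983

Apply u = (u' + v)/(1 + u'v/c²) successively, working outward toward the Local Group.
Start: velocity of the receding galaxy relative to the Local Group = 0.1090c.
Compose with the supernova ejecta shell (u' = 0.836 in the receding galaxy frame): u_1 = (0.836 + 0.109) / (1 + 0.836·0.109) = 0.9450/1.0911 = 0.8661.
Compose with the clump (u' = 0.791 in the supernova ejecta shell frame): u_2 = (0.791 + 0.866) / (1 + 0.791·0.866) = 1.6571/1.6851 = 0.9834.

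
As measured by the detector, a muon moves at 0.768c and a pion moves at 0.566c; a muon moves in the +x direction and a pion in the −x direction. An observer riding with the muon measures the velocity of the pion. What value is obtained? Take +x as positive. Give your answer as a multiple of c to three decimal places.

-0.930c

β_A = 0.768, β_B = -0.566.
Transform to A's frame with the inverse velocity-addition law: u' = (u − v)/(1 − uv/c²), taking u = β_B and v = β_A.
u' = (-0.566 − 0.768) / (1 − (0.768)(-0.566)) = -1.3340/1.4347 = -0.9298.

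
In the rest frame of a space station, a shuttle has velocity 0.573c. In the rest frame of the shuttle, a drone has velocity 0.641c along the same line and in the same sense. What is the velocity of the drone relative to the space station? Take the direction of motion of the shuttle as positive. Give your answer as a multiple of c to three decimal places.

0.888c

With v = 0.573 and u' = 0.641 (in units of c),
u = (u' + v)/(1 + u'v/c²):
u = (0.641 + 0.573) / (1 + 0.641·0.573) = 1.2140/1.3673 = 0.8879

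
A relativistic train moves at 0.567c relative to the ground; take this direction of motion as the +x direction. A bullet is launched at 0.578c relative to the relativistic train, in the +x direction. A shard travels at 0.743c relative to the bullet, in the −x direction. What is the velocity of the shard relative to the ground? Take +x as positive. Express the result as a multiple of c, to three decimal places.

+0.332c

Apply u = (u' + v)/(1 + u'v/c²) successively, working outward toward the ground.
Start: velocity of the relativistic train relative to the ground = 0.5670c.
Compose with the bullet (u' = 0.578 in the relativistic train frame): u_1 = (0.578 + 0.567) / (1 + 0.578·0.567) = 1.1450/1.3277 = 0.8624.
Compose with the shard (u' = -0.743 in the bullet frame): u_2 = (-0.743 + 0.862) / (1 + (-0.743)·0.862) = 0.1194/0.3593 = 0.3323.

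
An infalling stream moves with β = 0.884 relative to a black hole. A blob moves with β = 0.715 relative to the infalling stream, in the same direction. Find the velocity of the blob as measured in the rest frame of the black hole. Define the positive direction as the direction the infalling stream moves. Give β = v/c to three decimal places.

With v = 0.884 and u' = 0.715 (in units of c),
u = (u' + v)/(1 + u'v/c²):
u = (0.715 + 0.884) / (1 + 0.715·0.884) = 1.5990/1.6321 = 0.9797

β = 0.980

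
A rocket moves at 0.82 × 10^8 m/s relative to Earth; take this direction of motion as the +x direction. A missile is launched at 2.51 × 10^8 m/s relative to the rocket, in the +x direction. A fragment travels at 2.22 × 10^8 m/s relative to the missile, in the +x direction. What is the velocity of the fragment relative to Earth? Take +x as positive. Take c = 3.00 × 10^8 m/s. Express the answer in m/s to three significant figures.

Apply u = (u' + v)/(1 + u'v/c²) successively, working outward toward Earth.
(Dividing each given speed by c = 3.00 × 10^8 m/s to work in units of c.)
Start: velocity of the rocket relative to Earth = 0.2733c.
Compose with the missile (u' = 0.837 in the rocket frame): u_1 = (0.837 + 0.273) / (1 + 0.837·0.273) = 1.1100/1.2287 = 0.9034.
Compose with the fragment (u' = 0.740 in the missile frame): u_2 = (0.740 + 0.903) / (1 + 0.740·0.903) = 1.6434/1.6685 = 0.9849.
So u = 0.9849 × 3.00 × 10^8 m/s.

2.95 × 10^8 m/s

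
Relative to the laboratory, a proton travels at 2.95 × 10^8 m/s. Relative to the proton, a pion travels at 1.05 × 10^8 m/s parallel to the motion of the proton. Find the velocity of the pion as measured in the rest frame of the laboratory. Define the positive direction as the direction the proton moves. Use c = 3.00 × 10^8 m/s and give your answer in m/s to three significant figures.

In units of c (dividing by 3.00 × 10^8 m/s): v = 0.983, u' = 0.350.
u = (u' + v)/(1 + u'v/c²):
u = (0.350 + 0.983) / (1 + 0.350·0.983) = 1.3333/1.3442 = 0.9919
(Galilean addition would give +1.333c, exceeding c.)
Converting back: u = 0.9919 × 3.00 × 10^8 m/s.

2.98 × 10^8 m/s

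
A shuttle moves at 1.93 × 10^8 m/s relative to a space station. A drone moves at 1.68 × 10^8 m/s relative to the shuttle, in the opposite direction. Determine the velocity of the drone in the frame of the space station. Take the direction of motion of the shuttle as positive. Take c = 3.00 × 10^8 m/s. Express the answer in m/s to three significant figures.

+3.91 × 10^7 m/s

In units of c (dividing by 3.00 × 10^8 m/s): v = 0.643, u' = -0.560.
u = (u' + v)/(1 + u'v/c²):
u = (-0.560 + 0.643) / (1 + (-0.560)·0.643) = 0.0833/0.6397 = 0.1303
Converting back: u = 0.1303 × 3.00 × 10^8 m/s.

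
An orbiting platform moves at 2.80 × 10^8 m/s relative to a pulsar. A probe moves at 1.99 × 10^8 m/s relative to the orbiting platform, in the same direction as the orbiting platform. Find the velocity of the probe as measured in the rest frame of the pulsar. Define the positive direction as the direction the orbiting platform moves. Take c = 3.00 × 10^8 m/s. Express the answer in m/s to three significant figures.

2.96 × 10^8 m/s

In units of c (dividing by 3.00 × 10^8 m/s): v = 0.933, u' = 0.663.
u = (u' + v)/(1 + u'v/c²):
u = (0.663 + 0.933) / (1 + 0.663·0.933) = 1.5967/1.6191 = 0.9861
Converting back: u = 0.9861 × 3.00 × 10^8 m/s.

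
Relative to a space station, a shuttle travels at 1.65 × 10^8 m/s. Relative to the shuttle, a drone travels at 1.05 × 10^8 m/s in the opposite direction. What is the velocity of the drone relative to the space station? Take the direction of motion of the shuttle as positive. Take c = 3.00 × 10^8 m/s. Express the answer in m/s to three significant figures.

In units of c (dividing by 3.00 × 10^8 m/s): v = 0.550, u' = -0.350.
u = (u' + v)/(1 + u'v/c²):
u = (-0.350 + 0.550) / (1 + (-0.350)·0.550) = 0.2000/0.8075 = 0.2477
Converting back: u = 0.2477 × 3.00 × 10^8 m/s.

+7.43 × 10^7 m/s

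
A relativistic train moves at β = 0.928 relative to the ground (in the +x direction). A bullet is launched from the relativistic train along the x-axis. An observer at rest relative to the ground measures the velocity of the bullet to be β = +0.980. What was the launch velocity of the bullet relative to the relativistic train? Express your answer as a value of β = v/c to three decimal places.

Invert the composition law: u' = (u − v)/(1 − uv/c²).
u' = (0.980 − 0.928) / (1 − (0.980)(0.928)) = 0.0520/0.0906 = 0.5742.

β = +0.574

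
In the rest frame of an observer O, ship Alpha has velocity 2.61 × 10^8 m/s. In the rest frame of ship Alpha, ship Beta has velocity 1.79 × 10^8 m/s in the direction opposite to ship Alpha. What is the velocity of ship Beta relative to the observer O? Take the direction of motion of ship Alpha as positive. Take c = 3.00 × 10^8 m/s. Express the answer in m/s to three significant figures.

+1.71 × 10^8 m/s

In units of c (dividing by 3.00 × 10^8 m/s): v = 0.870, u' = -0.597.
u = (u' + v)/(1 + u'v/c²):
u = (-0.597 + 0.870) / (1 + (-0.597)·0.870) = 0.2733/0.4809 = 0.5684
Converting back: u = 0.5684 × 3.00 × 10^8 m/s.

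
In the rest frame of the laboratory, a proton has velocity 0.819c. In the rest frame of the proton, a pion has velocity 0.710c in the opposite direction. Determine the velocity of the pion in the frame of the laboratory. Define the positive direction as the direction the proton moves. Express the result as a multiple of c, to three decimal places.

+0.260c

With v = 0.819 and u' = -0.710 (in units of c),
u = (u' + v)/(1 + u'v/c²):
u = (-0.710 + 0.819) / (1 + (-0.710)·0.819) = 0.1090/0.4185 = 0.2604
(Galilean addition would give +0.109c.)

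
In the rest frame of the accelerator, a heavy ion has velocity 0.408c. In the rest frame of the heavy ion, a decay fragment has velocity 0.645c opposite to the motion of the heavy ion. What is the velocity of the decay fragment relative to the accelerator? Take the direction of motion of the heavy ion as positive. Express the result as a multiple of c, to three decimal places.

With v = 0.408 and u' = -0.645 (in units of c),
u = (u' + v)/(1 + u'v/c²):
u = (-0.645 + 0.408) / (1 + (-0.645)·0.408) = -0.2370/0.7368 = -0.3216

-0.322c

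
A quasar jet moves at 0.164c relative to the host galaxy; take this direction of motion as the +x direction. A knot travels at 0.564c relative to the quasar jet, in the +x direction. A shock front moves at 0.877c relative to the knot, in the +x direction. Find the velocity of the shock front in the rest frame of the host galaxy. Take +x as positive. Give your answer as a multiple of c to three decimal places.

Apply u = (u' + v)/(1 + u'v/c²) successively, working outward toward the host galaxy.
Start: velocity of the quasar jet relative to the host galaxy = 0.1640c.
Compose with the knot (u' = 0.564 in the quasar jet frame): u_1 = (0.564 + 0.164) / (1 + 0.564·0.164) = 0.7280/1.0925 = 0.6664.
Compose with the shock front (u' = 0.877 in the knot frame): u_2 = (0.877 + 0.666) / (1 + 0.877·0.666) = 1.5434/1.5844 = 0.9741.

0.974c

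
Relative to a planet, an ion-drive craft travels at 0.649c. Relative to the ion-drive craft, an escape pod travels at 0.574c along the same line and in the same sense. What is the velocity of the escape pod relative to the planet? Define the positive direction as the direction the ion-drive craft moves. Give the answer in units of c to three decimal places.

0.891c

With v = 0.649 and u' = 0.574 (in units of c),
u = (u' + v)/(1 + u'v/c²):
u = (0.574 + 0.649) / (1 + 0.574·0.649) = 1.2230/1.3725 = 0.8911
(Galilean addition would give +1.223c, exceeding c.)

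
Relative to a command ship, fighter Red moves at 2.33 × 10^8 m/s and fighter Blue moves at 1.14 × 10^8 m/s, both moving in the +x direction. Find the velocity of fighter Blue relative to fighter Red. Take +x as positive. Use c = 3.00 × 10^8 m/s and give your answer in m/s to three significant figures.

β_A = 0.777, β_B = 0.380 (dividing each by c = 3.00 × 10^8 m/s).
Transform to A's frame with the inverse velocity-addition law: u' = (u − v)/(1 − uv/c²), taking u = β_B and v = β_A.
u' = (0.380 − 0.777) / (1 − (0.777)(0.380)) = -0.3967/0.7049 = -0.5628.
u' = -0.5628 × 3.00 × 10^8 m/s.

-1.69 × 10^8 m/s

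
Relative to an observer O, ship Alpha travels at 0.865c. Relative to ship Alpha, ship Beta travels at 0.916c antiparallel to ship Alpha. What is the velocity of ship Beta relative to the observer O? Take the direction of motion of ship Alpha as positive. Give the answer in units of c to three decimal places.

-0.246c

With v = 0.865 and u' = -0.916 (in units of c),
u = (u' + v)/(1 + u'v/c²):
u = (-0.916 + 0.865) / (1 + (-0.916)·0.865) = -0.0510/0.2077 = -0.2456
(Galilean addition would give -0.051c.)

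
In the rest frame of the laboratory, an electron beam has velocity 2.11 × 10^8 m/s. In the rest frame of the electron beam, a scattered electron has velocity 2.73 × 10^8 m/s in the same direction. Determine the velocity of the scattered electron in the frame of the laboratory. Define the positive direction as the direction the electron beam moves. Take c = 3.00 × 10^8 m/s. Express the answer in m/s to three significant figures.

In units of c (dividing by 3.00 × 10^8 m/s): v = 0.703, u' = 0.910.
u = (u' + v)/(1 + u'v/c²):
u = (0.910 + 0.703) / (1 + 0.910·0.703) = 1.6133/1.6400 = 0.9837
Converting back: u = 0.9837 × 3.00 × 10^8 m/s.

2.95 × 10^8 m/s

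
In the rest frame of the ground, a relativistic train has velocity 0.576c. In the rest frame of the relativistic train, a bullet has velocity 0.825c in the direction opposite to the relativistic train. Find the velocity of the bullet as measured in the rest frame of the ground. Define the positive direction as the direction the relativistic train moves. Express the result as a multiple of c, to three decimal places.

-0.474c

With v = 0.576 and u' = -0.825 (in units of c),
u = (u' + v)/(1 + u'v/c²):
u = (-0.825 + 0.576) / (1 + (-0.825)·0.576) = -0.2490/0.5248 = -0.4745
(Galilean addition would give -0.249c.)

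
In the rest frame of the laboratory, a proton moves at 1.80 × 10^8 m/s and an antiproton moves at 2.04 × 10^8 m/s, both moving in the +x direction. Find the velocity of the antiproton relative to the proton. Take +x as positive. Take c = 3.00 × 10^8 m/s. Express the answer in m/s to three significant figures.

β_A = 0.600, β_B = 0.680 (dividing each by c = 3.00 × 10^8 m/s).
Transform to A's frame with the inverse velocity-addition law: u' = (u − v)/(1 − uv/c²), taking u = β_B and v = β_A.
u' = (0.680 − 0.600) / (1 − (0.600)(0.680)) = 0.0800/0.5920 = 0.1351.
u' = 0.1351 × 3.00 × 10^8 m/s.

+4.05 × 10^7 m/s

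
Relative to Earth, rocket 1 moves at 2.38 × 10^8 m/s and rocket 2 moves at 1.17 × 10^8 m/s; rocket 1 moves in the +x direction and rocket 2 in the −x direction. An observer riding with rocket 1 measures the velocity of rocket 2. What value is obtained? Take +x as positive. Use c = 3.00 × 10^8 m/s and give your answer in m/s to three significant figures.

β_A = 0.793, β_B = -0.390 (dividing each by c = 3.00 × 10^8 m/s).
Transform to A's frame with the inverse velocity-addition law: u' = (u − v)/(1 − uv/c²), taking u = β_B and v = β_A.
u' = (-0.390 − 0.793) / (1 − (0.793)(-0.390)) = -1.1833/1.3094 = -0.9037.
u' = -0.9037 × 3.00 × 10^8 m/s.

-2.71 × 10^8 m/s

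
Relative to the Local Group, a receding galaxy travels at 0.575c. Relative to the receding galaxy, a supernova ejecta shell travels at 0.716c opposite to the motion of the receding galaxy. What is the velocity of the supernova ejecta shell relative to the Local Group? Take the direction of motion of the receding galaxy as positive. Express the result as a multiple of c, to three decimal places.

With v = 0.575 and u' = -0.716 (in units of c),
u = (u' + v)/(1 + u'v/c²):
u = (-0.716 + 0.575) / (1 + (-0.716)·0.575) = -0.1410/0.5883 = -0.2397

-0.240c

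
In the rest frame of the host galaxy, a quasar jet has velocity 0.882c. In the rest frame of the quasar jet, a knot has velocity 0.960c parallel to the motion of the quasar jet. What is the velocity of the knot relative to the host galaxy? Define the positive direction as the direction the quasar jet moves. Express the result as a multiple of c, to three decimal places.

With v = 0.882 and u' = 0.960 (in units of c),
u = (u' + v)/(1 + u'v/c²):
u = (0.960 + 0.882) / (1 + 0.960·0.882) = 1.8420/1.8467 = 0.9974
(Galilean addition would give +1.842c, exceeding c.)

0.997c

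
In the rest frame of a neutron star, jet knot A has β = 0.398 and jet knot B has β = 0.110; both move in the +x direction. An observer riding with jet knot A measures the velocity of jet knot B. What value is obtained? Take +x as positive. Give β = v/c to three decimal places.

β = -0.301

β_A = 0.398, β_B = 0.110.
Transform to A's frame with the inverse velocity-addition law: u' = (u − v)/(1 − uv/c²), taking u = β_B and v = β_A.
u' = (0.110 − 0.398) / (1 − (0.398)(0.110)) = -0.2880/0.9562 = -0.3012.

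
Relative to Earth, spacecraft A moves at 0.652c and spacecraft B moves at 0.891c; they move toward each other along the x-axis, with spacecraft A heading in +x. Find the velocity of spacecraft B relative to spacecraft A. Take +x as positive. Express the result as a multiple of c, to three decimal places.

β_A = 0.652, β_B = -0.891.
Transform to A's frame with the inverse velocity-addition law: u' = (u − v)/(1 − uv/c²), taking u = β_B and v = β_A.
u' = (-0.891 − 0.652) / (1 − (0.652)(-0.891)) = -1.5430/1.5809 = -0.9760.

-0.976c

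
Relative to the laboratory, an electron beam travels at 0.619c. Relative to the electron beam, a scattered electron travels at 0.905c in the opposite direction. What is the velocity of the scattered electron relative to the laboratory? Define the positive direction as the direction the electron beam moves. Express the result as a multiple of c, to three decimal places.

-0.650c

With v = 0.619 and u' = -0.905 (in units of c),
u = (u' + v)/(1 + u'v/c²):
u = (-0.905 + 0.619) / (1 + (-0.905)·0.619) = -0.2860/0.4398 = -0.6503
(Galilean addition would give -0.286c.)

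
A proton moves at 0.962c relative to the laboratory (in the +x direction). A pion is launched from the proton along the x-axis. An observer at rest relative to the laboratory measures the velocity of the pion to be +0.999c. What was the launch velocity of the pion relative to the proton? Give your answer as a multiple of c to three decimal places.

+0.950c

Invert the composition law: u' = (u − v)/(1 − uv/c²).
u' = (0.999 − 0.962) / (1 − (0.999)(0.962)) = 0.0370/0.0390 = 0.9496.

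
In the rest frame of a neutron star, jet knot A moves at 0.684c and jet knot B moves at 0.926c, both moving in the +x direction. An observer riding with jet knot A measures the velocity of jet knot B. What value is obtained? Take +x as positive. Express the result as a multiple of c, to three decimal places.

β_A = 0.684, β_B = 0.926.
Transform to A's frame with the inverse velocity-addition law: u' = (u − v)/(1 − uv/c²), taking u = β_B and v = β_A.
u' = (0.926 − 0.684) / (1 − (0.684)(0.926)) = 0.2420/0.3666 = 0.6601.

+0.660c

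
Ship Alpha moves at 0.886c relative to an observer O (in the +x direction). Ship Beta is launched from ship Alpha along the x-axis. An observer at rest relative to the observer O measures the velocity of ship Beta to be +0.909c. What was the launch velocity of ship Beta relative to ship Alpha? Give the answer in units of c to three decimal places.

Invert the composition law: u' = (u − v)/(1 − uv/c²).
u' = (0.909 − 0.886) / (1 − (0.909)(0.886)) = 0.0230/0.1946 = 0.1182.

+0.118c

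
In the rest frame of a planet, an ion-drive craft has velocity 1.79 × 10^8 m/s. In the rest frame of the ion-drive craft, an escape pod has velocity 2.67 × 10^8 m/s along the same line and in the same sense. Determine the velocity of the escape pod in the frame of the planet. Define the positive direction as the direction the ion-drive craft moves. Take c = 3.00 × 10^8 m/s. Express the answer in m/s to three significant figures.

In units of c (dividing by 3.00 × 10^8 m/s): v = 0.597, u' = 0.890.
u = (u' + v)/(1 + u'v/c²):
u = (0.890 + 0.597) / (1 + 0.890·0.597) = 1.4867/1.5310 = 0.9710
Converting back: u = 0.9710 × 3.00 × 10^8 m/s.

2.91 × 10^8 m/s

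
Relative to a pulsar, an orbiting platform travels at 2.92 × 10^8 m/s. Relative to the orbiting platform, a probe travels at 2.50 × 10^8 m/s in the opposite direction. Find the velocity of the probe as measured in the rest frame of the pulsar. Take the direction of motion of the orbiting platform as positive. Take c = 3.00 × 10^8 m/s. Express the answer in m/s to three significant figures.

+2.22 × 10^8 m/s

In units of c (dividing by 3.00 × 10^8 m/s): v = 0.973, u' = -0.833.
u = (u' + v)/(1 + u'v/c²):
u = (-0.833 + 0.973) / (1 + (-0.833)·0.973) = 0.1400/0.1889 = 0.7412
Converting back: u = 0.7412 × 3.00 × 10^8 m/s.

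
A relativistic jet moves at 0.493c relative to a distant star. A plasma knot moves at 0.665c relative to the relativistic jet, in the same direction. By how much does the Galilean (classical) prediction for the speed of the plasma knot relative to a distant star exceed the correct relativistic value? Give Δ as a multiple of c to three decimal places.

Galilean: u_cl = 0.665 + 0.493 = 1.1580.
Relativistic: u_rel = (0.665 + 0.493) / (1 + 0.665·0.493) = 1.1580/1.3278 = 0.8721.
Δ = 1.1580 − 0.8721 = 0.2859.
(The classical prediction exceeds c; the relativistic result does not.)

Δ = 0.286c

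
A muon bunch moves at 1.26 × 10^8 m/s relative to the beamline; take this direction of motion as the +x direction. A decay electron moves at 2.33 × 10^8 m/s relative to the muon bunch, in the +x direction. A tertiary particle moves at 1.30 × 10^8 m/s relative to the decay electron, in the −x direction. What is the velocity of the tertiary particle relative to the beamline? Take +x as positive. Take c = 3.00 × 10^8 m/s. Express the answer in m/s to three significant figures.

Apply u = (u' + v)/(1 + u'v/c²) successively, working outward toward the beamline.
(Dividing each given speed by c = 3.00 × 10^8 m/s to work in units of c.)
Start: velocity of the muon bunch relative to the beamline = 0.4200c.
Compose with the decay electron (u' = 0.777 in the muon bunch frame): u_1 = (0.777 + 0.420) / (1 + 0.777·0.420) = 1.1967/1.3262 = 0.9023.
Compose with the tertiary particle (u' = -0.433 in the decay electron frame): u_2 = (-0.433 + 0.902) / (1 + (-0.433)·0.902) = 0.4690/0.6090 = 0.7701.
So u = 0.7701 × 3.00 × 10^8 m/s.

+2.31 × 10^8 m/s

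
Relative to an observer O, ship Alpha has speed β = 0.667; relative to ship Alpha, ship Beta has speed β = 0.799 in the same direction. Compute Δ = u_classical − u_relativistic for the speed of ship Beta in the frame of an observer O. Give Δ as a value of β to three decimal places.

Δ = 0.510

Galilean: u_cl = 0.799 + 0.667 = 1.4660.
Relativistic: u_rel = (0.799 + 0.667) / (1 + 0.799·0.667) = 1.4660/1.5329 = 0.9563.
Δ = 1.4660 − 0.9563 = 0.5097.
(The classical prediction exceeds c; the relativistic result does not.)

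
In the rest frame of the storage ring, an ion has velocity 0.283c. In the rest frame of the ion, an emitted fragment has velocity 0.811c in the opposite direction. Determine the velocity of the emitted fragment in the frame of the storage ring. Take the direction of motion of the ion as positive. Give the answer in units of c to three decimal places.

With v = 0.283 and u' = -0.811 (in units of c),
u = (u' + v)/(1 + u'v/c²):
u = (-0.811 + 0.283) / (1 + (-0.811)·0.283) = -0.5280/0.7705 = -0.6853

-0.685c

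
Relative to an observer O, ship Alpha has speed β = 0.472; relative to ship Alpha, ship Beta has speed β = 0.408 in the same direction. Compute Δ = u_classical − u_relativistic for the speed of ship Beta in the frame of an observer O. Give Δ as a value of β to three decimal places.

Δ = 0.142

Galilean: u_cl = 0.408 + 0.472 = 0.8800.
Relativistic: u_rel = (0.408 + 0.472) / (1 + 0.408·0.472) = 0.8800/1.1926 = 0.7379.
Δ = 0.8800 − 0.7379 = 0.1421.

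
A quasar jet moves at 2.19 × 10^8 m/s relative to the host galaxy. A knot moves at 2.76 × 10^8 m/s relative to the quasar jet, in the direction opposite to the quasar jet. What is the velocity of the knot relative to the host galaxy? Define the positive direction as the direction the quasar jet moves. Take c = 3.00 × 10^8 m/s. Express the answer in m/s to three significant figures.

-1.74 × 10^8 m/s

In units of c (dividing by 3.00 × 10^8 m/s): v = 0.730, u' = -0.920.
u = (u' + v)/(1 + u'v/c²):
u = (-0.920 + 0.730) / (1 + (-0.920)·0.730) = -0.1900/0.3284 = -0.5786
(Galilean addition would give -0.190c.)
Converting back: u = -0.5786 × 3.00 × 10^8 m/s.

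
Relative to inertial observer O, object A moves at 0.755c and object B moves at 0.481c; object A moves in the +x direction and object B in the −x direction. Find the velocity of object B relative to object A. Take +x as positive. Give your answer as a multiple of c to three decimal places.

-0.907c

β_A = 0.755, β_B = -0.481.
Transform to A's frame with the inverse velocity-addition law: u' = (u − v)/(1 − uv/c²), taking u = β_B and v = β_A.
u' = (-0.481 − 0.755) / (1 − (0.755)(-0.481)) = -1.2360/1.3632 = -0.9067.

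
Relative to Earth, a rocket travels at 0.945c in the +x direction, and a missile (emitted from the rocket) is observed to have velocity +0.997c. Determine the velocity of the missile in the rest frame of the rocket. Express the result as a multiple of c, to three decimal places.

Invert the composition law: u' = (u − v)/(1 − uv/c²).
u' = (0.997 − 0.945) / (1 − (0.997)(0.945)) = 0.0520/0.0578 = 0.8991.

+0.899c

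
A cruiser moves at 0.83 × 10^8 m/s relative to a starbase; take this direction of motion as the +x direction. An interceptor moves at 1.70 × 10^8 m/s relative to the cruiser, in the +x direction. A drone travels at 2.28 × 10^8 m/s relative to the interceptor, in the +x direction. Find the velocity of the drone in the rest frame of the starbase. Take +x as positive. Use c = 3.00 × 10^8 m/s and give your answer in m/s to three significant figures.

2.87 × 10^8 m/s

Apply u = (u' + v)/(1 + u'v/c²) successively, working outward toward the starbase.
(Dividing each given speed by c = 3.00 × 10^8 m/s to work in units of c.)
Start: velocity of the cruiser relative to the starbase = 0.2767c.
Compose with the interceptor (u' = 0.567 in the cruiser frame): u_1 = (0.567 + 0.277) / (1 + 0.567·0.277) = 0.8433/1.1568 = 0.7290.
Compose with the drone (u' = 0.760 in the interceptor frame): u_2 = (0.760 + 0.729) / (1 + 0.760·0.729) = 1.4890/1.5541 = 0.9582.
So u = 0.9582 × 3.00 × 10^8 m/s.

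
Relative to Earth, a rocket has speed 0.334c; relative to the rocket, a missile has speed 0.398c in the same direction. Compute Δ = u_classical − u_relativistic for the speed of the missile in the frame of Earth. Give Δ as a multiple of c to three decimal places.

Δ = 0.086c

Galilean: u_cl = 0.398 + 0.334 = 0.7320.
Relativistic: u_rel = (0.398 + 0.334) / (1 + 0.398·0.334) = 0.7320/1.1329 = 0.6461.
Δ = 0.7320 − 0.6461 = 0.0859.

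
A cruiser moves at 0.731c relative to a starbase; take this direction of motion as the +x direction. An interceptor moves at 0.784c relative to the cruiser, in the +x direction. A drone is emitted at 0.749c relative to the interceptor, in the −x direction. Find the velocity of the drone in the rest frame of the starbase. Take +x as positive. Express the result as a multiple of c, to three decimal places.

Apply u = (u' + v)/(1 + u'v/c²) successively, working outward toward the starbase.
Start: velocity of the cruiser relative to the starbase = 0.7310c.
Compose with the interceptor (u' = 0.784 in the cruiser frame): u_1 = (0.784 + 0.731) / (1 + 0.784·0.731) = 1.5150/1.5731 = 0.9631.
Compose with the drone (u' = -0.749 in the interceptor frame): u_2 = (-0.749 + 0.963) / (1 + (-0.749)·0.963) = 0.2141/0.2787 = 0.7682.

+0.768c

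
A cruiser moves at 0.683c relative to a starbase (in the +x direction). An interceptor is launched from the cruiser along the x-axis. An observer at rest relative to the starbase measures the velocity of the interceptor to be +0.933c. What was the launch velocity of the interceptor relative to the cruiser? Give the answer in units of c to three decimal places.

Invert the composition law: u' = (u − v)/(1 − uv/c²).
u' = (0.933 − 0.683) / (1 − (0.933)(0.683)) = 0.2500/0.3628 = 0.6892.

+0.689c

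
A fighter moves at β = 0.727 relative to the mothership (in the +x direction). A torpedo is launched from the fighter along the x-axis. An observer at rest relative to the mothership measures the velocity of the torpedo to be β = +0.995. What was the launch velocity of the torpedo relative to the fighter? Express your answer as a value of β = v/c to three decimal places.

Invert the composition law: u' = (u − v)/(1 − uv/c²).
u' = (0.995 − 0.727) / (1 − (0.995)(0.727)) = 0.2680/0.2766 = 0.9688.

β = +0.969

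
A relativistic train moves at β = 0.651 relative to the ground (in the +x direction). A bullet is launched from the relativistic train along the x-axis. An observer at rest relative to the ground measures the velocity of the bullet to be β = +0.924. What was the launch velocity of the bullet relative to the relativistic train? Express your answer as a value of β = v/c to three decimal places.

Invert the composition law: u' = (u − v)/(1 − uv/c²).
u' = (0.924 − 0.651) / (1 − (0.924)(0.651)) = 0.2730/0.3985 = 0.6851.

β = +0.685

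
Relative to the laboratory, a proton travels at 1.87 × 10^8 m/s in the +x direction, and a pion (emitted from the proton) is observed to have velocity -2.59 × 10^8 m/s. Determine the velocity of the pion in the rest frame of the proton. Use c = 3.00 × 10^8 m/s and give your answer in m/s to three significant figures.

v = 0.623c, u = -0.863c.
Invert the composition law: u' = (u − v)/(1 − uv/c²).
u' = (-0.863 − 0.623) / (1 − (-0.863)(0.623)) = -1.4867/1.5381 = -0.9665.
u' = -0.9665 × 3.00 × 10^8 m/s.

-2.90 × 10^8 m/s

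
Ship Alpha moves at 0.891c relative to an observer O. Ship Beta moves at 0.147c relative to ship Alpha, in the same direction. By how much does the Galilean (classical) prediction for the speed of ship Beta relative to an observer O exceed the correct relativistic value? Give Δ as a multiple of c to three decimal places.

Δ = 0.120c

Galilean: u_cl = 0.147 + 0.891 = 1.0380.
Relativistic: u_rel = (0.147 + 0.891) / (1 + 0.147·0.891) = 1.0380/1.1310 = 0.9178.
Δ = 1.0380 − 0.9178 = 0.1202.
(The classical prediction exceeds c; the relativistic result does not.)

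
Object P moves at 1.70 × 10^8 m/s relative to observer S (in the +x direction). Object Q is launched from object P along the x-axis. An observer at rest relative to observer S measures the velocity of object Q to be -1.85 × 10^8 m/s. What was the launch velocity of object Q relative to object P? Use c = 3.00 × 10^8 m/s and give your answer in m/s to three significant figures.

v = 0.567c, u = -0.617c.
Invert the composition law: u' = (u − v)/(1 − uv/c²).
u' = (-0.617 − 0.567) / (1 − (-0.617)(0.567)) = -1.1833/1.3494 = -0.8769.
u' = -0.8769 × 3.00 × 10^8 m/s.

-2.63 × 10^8 m/s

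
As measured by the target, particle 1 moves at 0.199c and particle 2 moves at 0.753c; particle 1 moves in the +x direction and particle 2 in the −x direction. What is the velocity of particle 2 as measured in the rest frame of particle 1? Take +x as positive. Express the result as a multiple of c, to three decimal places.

β_A = 0.199, β_B = -0.753.
Transform to A's frame with the inverse velocity-addition law: u' = (u − v)/(1 − uv/c²), taking u = β_B and v = β_A.
u' = (-0.753 − 0.199) / (1 − (0.199)(-0.753)) = -0.9520/1.1498 = -0.8279.

-0.828c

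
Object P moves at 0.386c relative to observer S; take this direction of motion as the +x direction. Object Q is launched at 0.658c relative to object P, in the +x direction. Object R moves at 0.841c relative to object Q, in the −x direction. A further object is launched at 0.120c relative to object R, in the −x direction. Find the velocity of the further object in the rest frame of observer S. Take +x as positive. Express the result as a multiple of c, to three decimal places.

-0.148c

Apply u = (u' + v)/(1 + u'v/c²) successively, working outward toward observer S.
Start: velocity of object P relative to observer S = 0.3860c.
Compose with object Q (u' = 0.658 in object P frame): u_1 = (0.658 + 0.386) / (1 + 0.658·0.386) = 1.0440/1.2540 = 0.8325.
Compose with object R (u' = -0.841 in object Q frame): u_2 = (-0.841 + 0.833) / (1 + (-0.841)·0.833) = -0.0085/0.2998 = -0.0282.
Compose with the further object (u' = -0.120 in object R frame): u_3 = (-0.120 + (-0.028)) / (1 + (-0.120)·(-0.028)) = -0.1482/1.0034 = -0.1477.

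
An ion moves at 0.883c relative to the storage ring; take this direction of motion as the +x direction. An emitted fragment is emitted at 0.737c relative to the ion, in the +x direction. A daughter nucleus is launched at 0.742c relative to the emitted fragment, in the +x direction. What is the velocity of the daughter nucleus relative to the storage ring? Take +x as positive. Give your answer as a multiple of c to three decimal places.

0.997c

Apply u = (u' + v)/(1 + u'v/c²) successively, working outward toward the storage ring.
Start: velocity of the ion relative to the storage ring = 0.8830c.
Compose with the emitted fragment (u' = 0.737 in the ion frame): u_1 = (0.737 + 0.883) / (1 + 0.737·0.883) = 1.6200/1.6508 = 0.9814.
Compose with the daughter nucleus (u' = 0.742 in the emitted fragment frame): u_2 = (0.742 + 0.981) / (1 + 0.742·0.981) = 1.7234/1.7282 = 0.9972.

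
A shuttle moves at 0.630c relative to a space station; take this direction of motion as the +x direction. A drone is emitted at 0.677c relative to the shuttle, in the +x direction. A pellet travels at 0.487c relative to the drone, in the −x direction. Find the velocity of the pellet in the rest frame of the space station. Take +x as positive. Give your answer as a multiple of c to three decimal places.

Apply u = (u' + v)/(1 + u'v/c²) successively, working outward toward the space station.
Start: velocity of the shuttle relative to the space station = 0.6300c.
Compose with the drone (u' = 0.677 in the shuttle frame): u_1 = (0.677 + 0.630) / (1 + 0.677·0.630) = 1.3070/1.4265 = 0.9162.
Compose with the pellet (u' = -0.487 in the drone frame): u_2 = (-0.487 + 0.916) / (1 + (-0.487)·0.916) = 0.4292/0.5538 = 0.7750.

+0.775c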